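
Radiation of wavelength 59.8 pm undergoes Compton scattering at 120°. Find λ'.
63.4395 pm

Using the Compton formula: λ' = λ + λ_C(1 − cos θ)

For θ = 120°, cos θ = -1/2 (exact) = -0.5000, so:
1 − cos 120° = 1 − (-1/2) = 1.5000

Δλ = λ_C × 1.5000 = 2.4263 × 1.5000 = 3.6395 pm

λ' = 59.8 + 3.6395 = 63.4395 pm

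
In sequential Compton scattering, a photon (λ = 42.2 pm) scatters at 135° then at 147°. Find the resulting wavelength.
50.8032 pm

Apply Compton shift twice:

First scattering at θ₁ = 135°:
Δλ₁ = λ_C(1 - cos(135°))
Δλ₁ = 2.4263 × 1.7071
Δλ₁ = 4.1420 pm

After first scattering:
λ₁ = 42.2 + 4.1420 = 46.3420 pm

Second scattering at θ₂ = 147°:
Δλ₂ = λ_C(1 - cos(147°))
Δλ₂ = 2.4263 × 1.8387
Δλ₂ = 4.4612 pm

Final wavelength:
λ₂ = 46.3420 + 4.4612 = 50.8032 pm

Total shift: Δλ_total = 4.1420 + 4.4612 = 8.6032 pm

(Intermediate values are shown rounded; full precision is carried through to the final answer.)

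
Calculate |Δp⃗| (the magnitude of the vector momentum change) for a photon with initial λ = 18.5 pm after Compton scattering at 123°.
5.7722e-23 kg·m/s

Photon momentum magnitude is p = h/λ.

Initial momentum:
p₀ = h/λ = 6.6261e-34/1.8500e-11 = 3.5817e-23 kg·m/s

After scattering:
λ' = λ + Δλ = 18.5 + 3.7478 = 22.2478 pm
p' = h/λ' = 6.6261e-34/2.2248e-11 = 2.9783e-23 kg·m/s

Momentum is a vector; the scattered photon's direction makes angle θ = 123° with the incident direction. The magnitude of the vector change Δp⃗ = p⃗₀ − p⃗' is found from the law of cosines:
|Δp⃗|² = p₀² + p'² − 2p₀p'cos θ
|Δp⃗|² = (3.5817e-23)² + (2.9783e-23)² − 2·3.5817e-23·2.9783e-23·cos(123°)
|Δp⃗| = 5.7722e-23 kg·m/s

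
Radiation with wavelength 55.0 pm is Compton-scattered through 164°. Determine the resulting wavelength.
59.7586 pm

Using the Compton scattering formula:
λ' = λ + Δλ = λ + λ_C(1 - cos θ)

Given:
- Initial wavelength λ = 55.0 pm
- Scattering angle θ = 164°
- Compton wavelength λ_C ≈ 2.4263 pm

Calculate the shift:
Δλ = 2.4263 × (1 - cos(164°))
Δλ = 2.4263 × 1.9613
Δλ = 4.7586 pm

Final wavelength:
λ' = 55.0 + 4.7586 = 59.7586 pm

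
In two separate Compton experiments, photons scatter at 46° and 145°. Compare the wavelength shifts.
145° produces the larger shift by a factor of 5.958

Calculate both shifts using Δλ = λ_C(1 - cos θ):

For θ₁ = 46°:
Δλ₁ = 2.4263 × (1 - cos(46°))
Δλ₁ = 2.4263 × 0.3053
Δλ₁ = 0.7409 pm

For θ₂ = 145°:
Δλ₂ = 2.4263 × (1 - cos(145°))
Δλ₂ = 2.4263 × 1.8192
Δλ₂ = 4.4138 pm

The 145° angle produces the larger shift.
Ratio: 4.4138/0.7409 = 5.958

(Intermediate values are shown rounded; full precision is carried through to the final answer.)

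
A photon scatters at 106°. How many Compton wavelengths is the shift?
1.2756 λ_C

The Compton shift formula is:
Δλ = λ_C(1 - cos θ)

Dividing both sides by λ_C:
Δλ/λ_C = 1 - cos θ

For θ = 106°:
Δλ/λ_C = 1 - cos(106°)
Δλ/λ_C = 1 - -0.2756
Δλ/λ_C = 1.2756

This means the shift is 1.2756 × λ_C = 3.0951 pm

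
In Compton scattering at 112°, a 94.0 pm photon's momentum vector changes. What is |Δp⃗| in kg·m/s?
1.1488e-23 kg·m/s

Photon momentum magnitude is p = h/λ.

Initial momentum:
p₀ = h/λ = 6.6261e-34/9.4000e-11 = 7.0490e-24 kg·m/s

After scattering:
λ' = λ + Δλ = 94.0 + 3.3352 = 97.3352 pm
p' = h/λ' = 6.6261e-34/9.7335e-11 = 6.8075e-24 kg·m/s

Momentum is a vector; the scattered photon's direction makes angle θ = 112° with the incident direction. The magnitude of the vector change Δp⃗ = p⃗₀ − p⃗' is found from the law of cosines:
|Δp⃗|² = p₀² + p'² − 2p₀p'cos θ
|Δp⃗|² = (7.0490e-24)² + (6.8075e-24)² − 2·7.0490e-24·6.8075e-24·cos(112°)
|Δp⃗| = 1.1488e-23 kg·m/s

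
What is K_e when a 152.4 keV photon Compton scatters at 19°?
2.4367 keV

By energy conservation: K_e = E_initial - E_final

First find the scattered photon energy:
Initial wavelength: λ = hc/E = 8.1354 pm
Compton shift: Δλ = λ_C(1 - cos(19°)) = 0.1322 pm
Final wavelength: λ' = 8.1354 + 0.1322 = 8.2676 pm
Final photon energy: E' = hc/λ' = 149.9633 keV

Electron kinetic energy:
K_e = E - E' = 152.4000 - 149.9633 = 2.4367 keV

(Intermediate values are shown rounded; full precision is carried through to the final answer.)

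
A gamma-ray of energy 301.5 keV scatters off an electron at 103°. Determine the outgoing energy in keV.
175.0112 keV

First convert energy to wavelength:
λ = hc/E, with hc ≈ 1239.842 keV·pm (i.e. 1239.842 eV·nm)

For E = 301.5 keV = 301500 eV:
λ = 1239.842 keV·pm / 301.5 keV
λ = 4.1122 pm

Calculate the Compton shift:
Δλ = λ_C(1 - cos(103°)) = 2.4263 × 1.2250
Δλ = 2.9721 pm

Final wavelength:
λ' = 4.1122 + 2.9721 = 7.0844 pm

Final energy:
E' = hc/λ' = 1239.842 / 7.0844 = 175.0112 keV

(Intermediate values are shown rounded; full precision is carried through to the final answer.)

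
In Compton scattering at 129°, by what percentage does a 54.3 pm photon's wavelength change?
7.2804%

Calculate the Compton shift:
Δλ = λ_C(1 - cos(129°))
Δλ = 2.4263 × (1 - cos(129°))
Δλ = 2.4263 × 1.6293
Δλ = 3.9532 pm

Percentage change:
(Δλ/λ₀) × 100 = (3.9532/54.3) × 100
= 7.2804%

(Intermediate values are shown rounded; full precision is carried through to the final answer.)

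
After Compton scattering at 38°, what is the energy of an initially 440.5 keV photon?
372.4395 keV

First convert energy to wavelength:
λ = hc/E, with hc ≈ 1239.842 keV·pm (i.e. 1239.842 eV·nm)

For E = 440.5 keV = 440500 eV:
λ = 1239.842 keV·pm / 440.5 keV
λ = 2.8146 pm

Calculate the Compton shift:
Δλ = λ_C(1 - cos(38°)) = 2.4263 × 0.2120
Δλ = 0.5144 pm

Final wavelength:
λ' = 2.8146 + 0.5144 = 3.3290 pm

Final energy:
E' = hc/λ' = 1239.842 / 3.3290 = 372.4395 keV

(Intermediate values are shown rounded; full precision is carried through to the final answer.)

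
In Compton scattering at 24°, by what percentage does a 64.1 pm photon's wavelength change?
0.3272%

Calculate the Compton shift:
Δλ = λ_C(1 - cos(24°))
Δλ = 2.4263 × (1 - cos(24°))
Δλ = 2.4263 × 0.0865
Δλ = 0.2098 pm

Percentage change:
(Δλ/λ₀) × 100 = (0.2098/64.1) × 100
= 0.3272%

(Intermediate values are shown rounded; full precision is carried through to the final answer.)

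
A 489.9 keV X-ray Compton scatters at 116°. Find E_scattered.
205.9285 keV

First convert energy to wavelength:
λ = hc/E, with hc ≈ 1239.842 keV·pm (i.e. 1239.842 eV·nm)

For E = 489.9 keV = 489900 eV:
λ = 1239.842 keV·pm / 489.9 keV
λ = 2.5308 pm

Calculate the Compton shift:
Δλ = λ_C(1 - cos(116°)) = 2.4263 × 1.4384
Δλ = 3.4899 pm

Final wavelength:
λ' = 2.5308 + 3.4899 = 6.0207 pm

Final energy:
E' = hc/λ' = 1239.842 / 6.0207 = 205.9285 keV

(Intermediate values are shown rounded; full precision is carried through to the final answer.)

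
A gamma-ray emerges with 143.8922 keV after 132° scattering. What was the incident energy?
271.5001 keV

Convert final energy to wavelength (hc ≈ 1239.842 keV·pm):
λ' = hc/E' = 1239.842 / 143.8922 = 8.6165 pm

Calculate the Compton shift:
Δλ = λ_C(1 - cos(132°))
Δλ = 2.4263 × (1 - cos(132°))
Δλ = 4.0498 pm

Initial wavelength:
λ = λ' - Δλ = 8.6165 - 4.0498 = 4.5666 pm

Initial energy:
E = hc/λ = 1239.842 / 4.5666 = 271.5001 keV

(Intermediate values are shown rounded; full precision is carried through to the final answer.)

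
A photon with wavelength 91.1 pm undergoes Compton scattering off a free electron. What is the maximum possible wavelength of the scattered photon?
95.9526 pm (at θ = 180°)

The Compton shift is Δλ = λ_C(1 − cos θ).

Since cos θ ranges from −1 to 1, the factor (1 − cos θ) ranges from 0 to 2; the maximum shift occurs at θ = 180° (backscattering):
Δλ_max = 2λ_C = 2 × 2.4263 pm = 4.8526 pm

Maximum scattered wavelength:
λ'_max = λ₀ + Δλ_max = 91.1 + 4.8526 = 95.9526 pm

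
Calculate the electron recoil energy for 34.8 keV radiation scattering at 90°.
2.2188 keV

By energy conservation: K_e = E_initial - E_final

First find the scattered photon energy:
Initial wavelength: λ = hc/E = 35.6276 pm
Compton shift: Δλ = λ_C(1 - cos(90°)) = 2.4263 pm
Final wavelength: λ' = 35.6276 + 2.4263 = 38.0540 pm
Final photon energy: E' = hc/λ' = 32.5812 keV

Electron kinetic energy:
K_e = E - E' = 34.8000 - 32.5812 = 2.2188 keV

(Intermediate values are shown rounded; full precision is carried through to the final answer.)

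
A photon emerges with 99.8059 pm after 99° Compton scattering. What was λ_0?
97.0000 pm

From λ' = λ + Δλ, we have λ = λ' - Δλ

First calculate the Compton shift:
Δλ = λ_C(1 - cos θ)
Δλ = 2.4263 × (1 - cos(99°))
Δλ = 2.4263 × 1.1564
Δλ = 2.8059 pm

Initial wavelength:
λ = λ' - Δλ
λ = 99.8059 - 2.8059
λ = 97.0000 pm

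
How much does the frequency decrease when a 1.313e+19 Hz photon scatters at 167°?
2.277e+18 Hz (decrease)

Convert frequency to wavelength (c = 299792458 m/s):
λ₀ = c/f₀ = 299792458/1.313e+19 = 2.2832632e-11 m = 22.8326 pm

Calculate Compton shift:
Δλ = λ_C(1 - cos(167°)) = 4.7904 pm

Final wavelength:
λ' = λ₀ + Δλ = 22.8326 + 4.7904 = 27.6231 pm

Final frequency:
f' = c/λ' = 299792458/2.7623066e-11 = 1.0852975e+19 Hz

Frequency shift (decrease):
Δf = f₀ - f' = 1.313e+19 - 1.0852975e+19 = 2.277e+18 Hz

(Intermediate values are shown rounded; full precision is carried through to the final answer.)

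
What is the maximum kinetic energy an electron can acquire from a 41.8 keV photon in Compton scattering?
5.8770 keV

Maximum energy transfer occurs at θ = 180° (backscattering).

Initial photon: E₀ = 41.8 keV → λ₀ = 29.6613 pm

Maximum Compton shift (at 180°):
Δλ_max = 2λ_C = 2 × 2.4263 = 4.8526 pm

Final wavelength:
λ' = 29.6613 + 4.8526 = 34.5139 pm

Minimum photon energy (maximum energy to electron):
E'_min = hc/λ' = 35.9230 keV

Maximum electron kinetic energy:
K_max = E₀ - E'_min = 41.8000 - 35.9230 = 5.8770 keV

(Intermediate values are shown rounded; full precision is carried through to the final answer.)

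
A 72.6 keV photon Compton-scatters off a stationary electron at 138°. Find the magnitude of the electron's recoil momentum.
6.5313e-23 kg·m/s

The electron is initially at rest, so by conservation of momentum:
p⃗_e = p⃗₀ − p⃗'  (incident photon momentum minus scattered photon momentum)

Photon momentum magnitudes (p = h/λ = E/c):
λ₀ = hc/E₀ = 17.0777 pm → p₀ = h/λ₀ = 3.8800e-23 kg·m/s
Δλ = λ_C(1 − cos 138°) = 4.2294 pm
λ' = 21.3071 pm → p' = h/λ' = 3.1098e-23 kg·m/s

The scattered photon makes angle θ = 138° with the incident direction, so by the law of cosines:
|p⃗_e|² = p₀² + p'² − 2p₀p'cos θ
|p⃗_e|² = (3.8800e-23)² + (3.1098e-23)² − 2·3.8800e-23·3.1098e-23·cos(138°)
|p⃗_e| = 6.5313e-23 kg·m/s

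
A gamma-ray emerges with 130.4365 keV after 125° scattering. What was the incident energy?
218.0001 keV

Convert final energy to wavelength (hc ≈ 1239.842 keV·pm):
λ' = hc/E' = 1239.842 / 130.4365 = 9.5053 pm

Calculate the Compton shift:
Δλ = λ_C(1 - cos(125°))
Δλ = 2.4263 × (1 - cos(125°))
Δλ = 3.8180 pm

Initial wavelength:
λ = λ' - Δλ = 9.5053 - 3.8180 = 5.6873 pm

Initial energy:
E = hc/λ = 1239.842 / 5.6873 = 218.0001 keV

(Intermediate values are shown rounded; full precision is carried through to the final answer.)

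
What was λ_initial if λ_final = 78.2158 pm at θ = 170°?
73.4000 pm

From λ' = λ + Δλ, we have λ = λ' - Δλ

First calculate the Compton shift:
Δλ = λ_C(1 - cos θ)
Δλ = 2.4263 × (1 - cos(170°))
Δλ = 2.4263 × 1.9848
Δλ = 4.8158 pm

Initial wavelength:
λ = λ' - Δλ
λ = 78.2158 - 4.8158
λ = 73.4000 pm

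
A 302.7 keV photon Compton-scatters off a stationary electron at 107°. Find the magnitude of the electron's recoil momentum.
2.0792e-22 kg·m/s

The electron is initially at rest, so by conservation of momentum:
p⃗_e = p⃗₀ − p⃗'  (incident photon momentum minus scattered photon momentum)

Photon momentum magnitudes (p = h/λ = E/c):
λ₀ = hc/E₀ = 4.0959 pm → p₀ = h/λ₀ = 1.6177e-22 kg·m/s
Δλ = λ_C(1 − cos 107°) = 3.1357 pm
λ' = 7.2316 pm → p' = h/λ' = 9.1626e-23 kg·m/s

The scattered photon makes angle θ = 107° with the incident direction, so by the law of cosines:
|p⃗_e|² = p₀² + p'² − 2p₀p'cos θ
|p⃗_e|² = (1.6177e-22)² + (9.1626e-23)² − 2·1.6177e-22·9.1626e-23·cos(107°)
|p⃗_e| = 2.0792e-22 kg·m/s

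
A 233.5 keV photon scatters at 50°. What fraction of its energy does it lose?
0.1403 (or 14.03%)

Calculate initial and final photon energies:

Initial: E₀ = 233.5 keV → λ₀ = 5.3098 pm
Compton shift: Δλ = 0.8667 pm
Final wavelength: λ' = 6.1765 pm
Final energy: E' = 200.7346 keV

Fractional energy loss:
(E₀ - E')/E₀ = (233.5000 - 200.7346)/233.5000
= 32.7654/233.5000
= 0.1403
= 14.03%

(Intermediate values are shown rounded; full precision is carried through to the final answer.)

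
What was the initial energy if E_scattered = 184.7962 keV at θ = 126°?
433.9998 keV

Convert final energy to wavelength (hc ≈ 1239.842 keV·pm):
λ' = hc/E' = 1239.842 / 184.7962 = 6.7092 pm

Calculate the Compton shift:
Δλ = λ_C(1 - cos(126°))
Δλ = 2.4263 × (1 - cos(126°))
Δλ = 3.8525 pm

Initial wavelength:
λ = λ' - Δλ = 6.7092 - 3.8525 = 2.8568 pm

Initial energy:
E = hc/λ = 1239.842 / 2.8568 = 433.9998 keV

(Intermediate values are shown rounded; full precision is carried through to the final answer.)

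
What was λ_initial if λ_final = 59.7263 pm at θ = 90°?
57.3000 pm

From λ' = λ + Δλ, we have λ = λ' - Δλ

First calculate the Compton shift:
Δλ = λ_C(1 - cos θ)
Δλ = 2.4263 × (1 - cos(90°))
Δλ = 2.4263 × 1.0000
Δλ = 2.4263 pm

Initial wavelength:
λ = λ' - Δλ
λ = 59.7263 - 2.4263
λ = 57.3000 pm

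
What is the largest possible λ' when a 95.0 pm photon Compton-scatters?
99.8526 pm (at θ = 180°)

The Compton shift is Δλ = λ_C(1 − cos θ).

Since cos θ ranges from −1 to 1, the factor (1 − cos θ) ranges from 0 to 2; the maximum shift occurs at θ = 180° (backscattering):
Δλ_max = 2λ_C = 2 × 2.4263 pm = 4.8526 pm

Maximum scattered wavelength:
λ'_max = λ₀ + Δλ_max = 95.0 + 4.8526 = 99.8526 pm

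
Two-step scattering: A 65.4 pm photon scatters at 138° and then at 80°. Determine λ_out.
71.6344 pm

Apply Compton shift twice:

First scattering at θ₁ = 138°:
Δλ₁ = λ_C(1 - cos(138°))
Δλ₁ = 2.4263 × 1.7431
Δλ₁ = 4.2294 pm

After first scattering:
λ₁ = 65.4 + 4.2294 = 69.6294 pm

Second scattering at θ₂ = 80°:
Δλ₂ = λ_C(1 - cos(80°))
Δλ₂ = 2.4263 × 0.8264
Δλ₂ = 2.0050 pm

Final wavelength:
λ₂ = 69.6294 + 2.0050 = 71.6344 pm

Total shift: Δλ_total = 4.2294 + 2.0050 = 6.2344 pm

(Intermediate values are shown rounded; full precision is carried through to the final answer.)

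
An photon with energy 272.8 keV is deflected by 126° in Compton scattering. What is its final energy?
147.6471 keV

First convert energy to wavelength:
λ = hc/E, with hc ≈ 1239.842 keV·pm (i.e. 1239.842 eV·nm)

For E = 272.8 keV = 272800 eV:
λ = 1239.842 keV·pm / 272.8 keV
λ = 4.5449 pm

Calculate the Compton shift:
Δλ = λ_C(1 - cos(126°)) = 2.4263 × 1.5878
Δλ = 3.8525 pm

Final wavelength:
λ' = 4.5449 + 3.8525 = 8.3973 pm

Final energy:
E' = hc/λ' = 1239.842 / 8.3973 = 147.6471 keV

(Intermediate values are shown rounded; full precision is carried through to the final answer.)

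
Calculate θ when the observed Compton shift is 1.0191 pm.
54.55°

From the Compton formula Δλ = λ_C(1 - cos θ), we can solve for θ:

cos θ = 1 - Δλ/λ_C

Given:
- Δλ = 1.0191 pm
- λ_C = h/(m_e·c) ≈ 2.42631024 pm

cos θ = 1 - 1.0191/2.42631024
cos θ = 1 - 0.420020
cos θ = 0.579980

θ = arccos(0.579980)
θ = 54.55°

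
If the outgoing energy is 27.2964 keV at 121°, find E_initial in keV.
29.7000 keV

Convert final energy to wavelength (hc ≈ 1239.842 keV·pm):
λ' = hc/E' = 1239.842 / 27.2964 = 45.4214 pm

Calculate the Compton shift:
Δλ = λ_C(1 - cos(121°))
Δλ = 2.4263 × (1 - cos(121°))
Δλ = 3.6760 pm

Initial wavelength:
λ = λ' - Δλ = 45.4214 - 3.6760 = 41.7455 pm

Initial energy:
E = hc/λ = 1239.842 / 41.7455 = 29.7000 keV

(Intermediate values are shown rounded; full precision is carried through to the final answer.)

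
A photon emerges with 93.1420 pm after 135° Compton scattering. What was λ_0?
89.0000 pm

From λ' = λ + Δλ, we have λ = λ' - Δλ

First calculate the Compton shift:
Δλ = λ_C(1 - cos θ)
Δλ = 2.4263 × (1 - cos(135°))
Δλ = 2.4263 × 1.7071
Δλ = 4.1420 pm

Initial wavelength:
λ = λ' - Δλ
λ = 93.1420 - 4.1420
λ = 89.0000 pm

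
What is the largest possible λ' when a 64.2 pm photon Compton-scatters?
69.0526 pm (at θ = 180°)

The Compton shift is Δλ = λ_C(1 − cos θ).

Since cos θ ranges from −1 to 1, the factor (1 − cos θ) ranges from 0 to 2; the maximum shift occurs at θ = 180° (backscattering):
Δλ_max = 2λ_C = 2 × 2.4263 pm = 4.8526 pm

Maximum scattered wavelength:
λ'_max = λ₀ + Δλ_max = 64.2 + 4.8526 = 69.0526 pm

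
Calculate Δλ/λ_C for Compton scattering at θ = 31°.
0.1428 λ_C

The Compton shift formula is:
Δλ = λ_C(1 - cos θ)

Dividing both sides by λ_C:
Δλ/λ_C = 1 - cos θ

For θ = 31°:
Δλ/λ_C = 1 - cos(31°)
Δλ/λ_C = 1 - 0.8572
Δλ/λ_C = 0.1428

This means the shift is 0.1428 × λ_C = 0.3466 pm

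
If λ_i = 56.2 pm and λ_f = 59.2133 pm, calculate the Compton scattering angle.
104.00°

First find the wavelength shift:
Δλ = λ' - λ = 59.2133 - 56.2 = 3.0133 pm

Using Δλ = λ_C(1 - cos θ), with λ_C = h/(m_e·c) ≈ 2.42631024 pm:
cos θ = 1 - Δλ/λ_C
cos θ = 1 - 3.0133/2.42631024
cos θ = -0.241927

θ = arccos(-0.241927)
θ = 104.00°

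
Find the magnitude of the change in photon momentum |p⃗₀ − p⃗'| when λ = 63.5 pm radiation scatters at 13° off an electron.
2.3614e-24 kg·m/s

Photon momentum magnitude is p = h/λ.

Initial momentum:
p₀ = h/λ = 6.6261e-34/6.3500e-11 = 1.0435e-23 kg·m/s

After scattering:
λ' = λ + Δλ = 63.5 + 0.0622 = 63.5622 pm
p' = h/λ' = 6.6261e-34/6.3562e-11 = 1.0425e-23 kg·m/s

Momentum is a vector; the scattered photon's direction makes angle θ = 13° with the incident direction. The magnitude of the vector change Δp⃗ = p⃗₀ − p⃗' is found from the law of cosines:
|Δp⃗|² = p₀² + p'² − 2p₀p'cos θ
|Δp⃗|² = (1.0435e-23)² + (1.0425e-23)² − 2·1.0435e-23·1.0425e-23·cos(13°)
|Δp⃗| = 2.3614e-24 kg·m/s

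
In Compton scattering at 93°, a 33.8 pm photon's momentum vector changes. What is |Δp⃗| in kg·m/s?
2.7458e-23 kg·m/s

Photon momentum magnitude is p = h/λ.

Initial momentum:
p₀ = h/λ = 6.6261e-34/3.3800e-11 = 1.9604e-23 kg·m/s

After scattering:
λ' = λ + Δλ = 33.8 + 2.5533 = 36.3533 pm
p' = h/λ' = 6.6261e-34/3.6353e-11 = 1.8227e-23 kg·m/s

Momentum is a vector; the scattered photon's direction makes angle θ = 93° with the incident direction. The magnitude of the vector change Δp⃗ = p⃗₀ − p⃗' is found from the law of cosines:
|Δp⃗|² = p₀² + p'² − 2p₀p'cos θ
|Δp⃗|² = (1.9604e-23)² + (1.8227e-23)² − 2·1.9604e-23·1.8227e-23·cos(93°)
|Δp⃗| = 2.7458e-23 kg·m/s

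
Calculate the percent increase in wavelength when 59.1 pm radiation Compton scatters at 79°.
3.3221%

Calculate the Compton shift:
Δλ = λ_C(1 - cos(79°))
Δλ = 2.4263 × (1 - cos(79°))
Δλ = 2.4263 × 0.8092
Δλ = 1.9633 pm

Percentage change:
(Δλ/λ₀) × 100 = (1.9633/59.1) × 100
= 3.3221%

(Intermediate values are shown rounded; full precision is carried through to the final answer.)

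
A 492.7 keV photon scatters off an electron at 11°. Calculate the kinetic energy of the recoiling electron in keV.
8.5762 keV

By energy conservation: K_e = E_initial - E_final

First find the scattered photon energy:
Initial wavelength: λ = hc/E = 2.5164 pm
Compton shift: Δλ = λ_C(1 - cos(11°)) = 0.0446 pm
Final wavelength: λ' = 2.5164 + 0.0446 = 2.5610 pm
Final photon energy: E' = hc/λ' = 484.1238 keV

Electron kinetic energy:
K_e = E - E' = 492.7000 - 484.1238 = 8.5762 keV

(Intermediate values are shown rounded; full precision is carried through to the final answer.)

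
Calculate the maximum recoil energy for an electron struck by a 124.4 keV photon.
40.7354 keV

Maximum energy transfer occurs at θ = 180° (backscattering).

Initial photon: E₀ = 124.4 keV → λ₀ = 9.9666 pm

Maximum Compton shift (at 180°):
Δλ_max = 2λ_C = 2 × 2.4263 = 4.8526 pm

Final wavelength:
λ' = 9.9666 + 4.8526 = 14.8192 pm

Minimum photon energy (maximum energy to electron):
E'_min = hc/λ' = 83.6646 keV

Maximum electron kinetic energy:
K_max = E₀ - E'_min = 124.4000 - 83.6646 = 40.7354 keV

(Intermediate values are shown rounded; full precision is carried through to the final answer.)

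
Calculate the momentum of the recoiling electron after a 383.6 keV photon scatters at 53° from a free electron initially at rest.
1.6731e-22 kg·m/s

The electron is initially at rest, so by conservation of momentum:
p⃗_e = p⃗₀ − p⃗'  (incident photon momentum minus scattered photon momentum)

Photon momentum magnitudes (p = h/λ = E/c):
λ₀ = hc/E₀ = 3.2321 pm → p₀ = h/λ₀ = 2.0501e-22 kg·m/s
Δλ = λ_C(1 − cos 53°) = 0.9661 pm
λ' = 4.1982 pm → p' = h/λ' = 1.5783e-22 kg·m/s

The scattered photon makes angle θ = 53° with the incident direction, so by the law of cosines:
|p⃗_e|² = p₀² + p'² − 2p₀p'cos θ
|p⃗_e|² = (2.0501e-22)² + (1.5783e-22)² − 2·2.0501e-22·1.5783e-22·cos(53°)
|p⃗_e| = 1.6731e-22 kg·m/s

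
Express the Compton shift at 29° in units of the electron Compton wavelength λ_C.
0.1254 λ_C

The Compton shift formula is:
Δλ = λ_C(1 - cos θ)

Dividing both sides by λ_C:
Δλ/λ_C = 1 - cos θ

For θ = 29°:
Δλ/λ_C = 1 - cos(29°)
Δλ/λ_C = 1 - 0.8746
Δλ/λ_C = 0.1254

This means the shift is 0.1254 × λ_C = 0.3042 pm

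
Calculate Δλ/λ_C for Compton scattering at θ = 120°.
1.5000 λ_C

The Compton shift formula is:
Δλ = λ_C(1 - cos θ)

Dividing both sides by λ_C:
Δλ/λ_C = 1 - cos θ

For θ = 120°:
Δλ/λ_C = 1 - cos(120°)
Δλ/λ_C = 1 - -0.5000
Δλ/λ_C = 1.5000

This means the shift is 1.5000 × λ_C = 3.6395 pm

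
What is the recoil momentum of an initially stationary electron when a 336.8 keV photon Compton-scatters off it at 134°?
2.4676e-22 kg·m/s

The electron is initially at rest, so by conservation of momentum:
p⃗_e = p⃗₀ − p⃗'  (incident photon momentum minus scattered photon momentum)

Photon momentum magnitudes (p = h/λ = E/c):
λ₀ = hc/E₀ = 3.6812 pm → p₀ = h/λ₀ = 1.8000e-22 kg·m/s
Δλ = λ_C(1 − cos 134°) = 4.1118 pm
λ' = 7.7930 pm → p' = h/λ' = 8.5026e-23 kg·m/s

The scattered photon makes angle θ = 134° with the incident direction, so by the law of cosines:
|p⃗_e|² = p₀² + p'² − 2p₀p'cos θ
|p⃗_e|² = (1.8000e-22)² + (8.5026e-23)² − 2·1.8000e-22·8.5026e-23·cos(134°)
|p⃗_e| = 2.4676e-22 kg·m/s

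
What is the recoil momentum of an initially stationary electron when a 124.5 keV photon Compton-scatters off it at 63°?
6.5787e-23 kg·m/s

The electron is initially at rest, so by conservation of momentum:
p⃗_e = p⃗₀ − p⃗'  (incident photon momentum minus scattered photon momentum)

Photon momentum magnitudes (p = h/λ = E/c):
λ₀ = hc/E₀ = 9.9586 pm → p₀ = h/λ₀ = 6.6536e-23 kg·m/s
Δλ = λ_C(1 − cos 63°) = 1.3248 pm
λ' = 11.2834 pm → p' = h/λ' = 5.8724e-23 kg·m/s

The scattered photon makes angle θ = 63° with the incident direction, so by the law of cosines:
|p⃗_e|² = p₀² + p'² − 2p₀p'cos θ
|p⃗_e|² = (6.6536e-23)² + (5.8724e-23)² − 2·6.6536e-23·5.8724e-23·cos(63°)
|p⃗_e| = 6.5787e-23 kg·m/s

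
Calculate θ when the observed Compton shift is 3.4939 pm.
116.10°

From the Compton formula Δλ = λ_C(1 - cos θ), we can solve for θ:

cos θ = 1 - Δλ/λ_C

Given:
- Δλ = 3.4939 pm
- λ_C = h/(m_e·c) ≈ 2.42631024 pm

cos θ = 1 - 3.4939/2.42631024
cos θ = 1 - 1.440005
cos θ = -0.440005

θ = arccos(-0.440005)
θ = 116.10°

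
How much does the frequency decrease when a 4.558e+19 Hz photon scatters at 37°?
3.152e+18 Hz (decrease)

Convert frequency to wavelength (c = 299792458 m/s):
λ₀ = c/f₀ = 299792458/4.558e+19 = 6.5772808e-12 m = 6.5773 pm

Calculate Compton shift:
Δλ = λ_C(1 - cos(37°)) = 0.4886 pm

Final wavelength:
λ' = λ₀ + Δλ = 6.5773 + 0.4886 = 7.0659 pm

Final frequency:
f' = c/λ' = 299792458/7.0658535e-12 = 4.2428343e+19 Hz

Frequency shift (decrease):
Δf = f₀ - f' = 4.558e+19 - 4.2428343e+19 = 3.152e+18 Hz

(Intermediate values are shown rounded; full precision is carried through to the final answer.)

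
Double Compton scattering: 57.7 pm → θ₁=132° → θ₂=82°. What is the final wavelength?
63.8385 pm

Apply Compton shift twice:

First scattering at θ₁ = 132°:
Δλ₁ = λ_C(1 - cos(132°))
Δλ₁ = 2.4263 × 1.6691
Δλ₁ = 4.0498 pm

After first scattering:
λ₁ = 57.7 + 4.0498 = 61.7498 pm

Second scattering at θ₂ = 82°:
Δλ₂ = λ_C(1 - cos(82°))
Δλ₂ = 2.4263 × 0.8608
Δλ₂ = 2.0886 pm

Final wavelength:
λ₂ = 61.7498 + 2.0886 = 63.8385 pm

Total shift: Δλ_total = 4.0498 + 2.0886 = 6.1385 pm

(Intermediate values are shown rounded; full precision is carried through to the final answer.)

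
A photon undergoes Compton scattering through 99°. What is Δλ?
2.8059 pm

Using the Compton scattering formula:
Δλ = λ_C(1 - cos θ)

where λ_C = h/(m_e·c) ≈ 2.4263 pm is the Compton wavelength of an electron.

For θ = 99°:
cos(99°) = -0.1564
1 - cos(99°) = 1.1564

Δλ = 2.4263 × 1.1564
Δλ = 2.8059 pm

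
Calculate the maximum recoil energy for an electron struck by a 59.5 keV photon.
11.2389 keV

Maximum energy transfer occurs at θ = 180° (backscattering).

Initial photon: E₀ = 59.5 keV → λ₀ = 20.8377 pm

Maximum Compton shift (at 180°):
Δλ_max = 2λ_C = 2 × 2.4263 = 4.8526 pm

Final wavelength:
λ' = 20.8377 + 4.8526 = 25.6903 pm

Minimum photon energy (maximum energy to electron):
E'_min = hc/λ' = 48.2611 keV

Maximum electron kinetic energy:
K_max = E₀ - E'_min = 59.5000 - 48.2611 = 11.2389 keV

(Intermediate values are shown rounded; full precision is carried through to the final answer.)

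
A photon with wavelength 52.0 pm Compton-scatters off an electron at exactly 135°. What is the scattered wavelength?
56.1420 pm

Using the Compton formula: λ' = λ + λ_C(1 − cos θ)

For θ = 135°, cos θ = -√2/2 (exact) ≈ -0.7071, so:
1 − cos 135° = 1 − (-√2/2) ≈ 1.7071

Δλ = λ_C × 1.7071 = 2.4263 × 1.7071 = 4.1420 pm

λ' = 52.0 + 4.1420 = 56.1420 pm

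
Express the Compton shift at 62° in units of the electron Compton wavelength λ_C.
0.5305 λ_C

The Compton shift formula is:
Δλ = λ_C(1 - cos θ)

Dividing both sides by λ_C:
Δλ/λ_C = 1 - cos θ

For θ = 62°:
Δλ/λ_C = 1 - cos(62°)
Δλ/λ_C = 1 - 0.4695
Δλ/λ_C = 0.5305

This means the shift is 0.5305 × λ_C = 1.2872 pm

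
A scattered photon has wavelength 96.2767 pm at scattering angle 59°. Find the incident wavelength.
95.1000 pm

From λ' = λ + Δλ, we have λ = λ' - Δλ

First calculate the Compton shift:
Δλ = λ_C(1 - cos θ)
Δλ = 2.4263 × (1 - cos(59°))
Δλ = 2.4263 × 0.4850
Δλ = 1.1767 pm

Initial wavelength:
λ = λ' - Δλ
λ = 96.2767 - 1.1767
λ = 95.1000 pm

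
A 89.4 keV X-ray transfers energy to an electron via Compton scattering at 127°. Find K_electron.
19.5693 keV

By energy conservation: K_e = E_initial - E_final

First find the scattered photon energy:
Initial wavelength: λ = hc/E = 13.8685 pm
Compton shift: Δλ = λ_C(1 - cos(127°)) = 3.8865 pm
Final wavelength: λ' = 13.8685 + 3.8865 = 17.7550 pm
Final photon energy: E' = hc/λ' = 69.8307 keV

Electron kinetic energy:
K_e = E - E' = 89.4000 - 69.8307 = 19.5693 keV

(Intermediate values are shown rounded; full precision is carried through to the final answer.)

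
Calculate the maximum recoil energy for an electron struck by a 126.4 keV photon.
41.8355 keV

Maximum energy transfer occurs at θ = 180° (backscattering).

Initial photon: E₀ = 126.4 keV → λ₀ = 9.8089 pm

Maximum Compton shift (at 180°):
Δλ_max = 2λ_C = 2 × 2.4263 = 4.8526 pm

Final wavelength:
λ' = 9.8089 + 4.8526 = 14.6615 pm

Minimum photon energy (maximum energy to electron):
E'_min = hc/λ' = 84.5645 keV

Maximum electron kinetic energy:
K_max = E₀ - E'_min = 126.4000 - 84.5645 = 41.8355 keV

(Intermediate values are shown rounded; full precision is carried through to the final answer.)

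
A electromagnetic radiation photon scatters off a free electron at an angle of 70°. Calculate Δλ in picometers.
1.5965 pm

Using the Compton scattering formula:
Δλ = λ_C(1 - cos θ)

where λ_C = h/(m_e·c) ≈ 2.4263 pm is the Compton wavelength of an electron.

For θ = 70°:
cos(70°) = 0.3420
1 - cos(70°) = 0.6580

Δλ = 2.4263 × 0.6580
Δλ = 1.5965 pm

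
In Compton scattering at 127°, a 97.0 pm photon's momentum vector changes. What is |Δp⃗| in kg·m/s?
1.1992e-23 kg·m/s

Photon momentum magnitude is p = h/λ.

Initial momentum:
p₀ = h/λ = 6.6261e-34/9.7000e-11 = 6.8310e-24 kg·m/s

After scattering:
λ' = λ + Δλ = 97.0 + 3.8865 = 100.8865 pm
p' = h/λ' = 6.6261e-34/1.0089e-10 = 6.5678e-24 kg·m/s

Momentum is a vector; the scattered photon's direction makes angle θ = 127° with the incident direction. The magnitude of the vector change Δp⃗ = p⃗₀ − p⃗' is found from the law of cosines:
|Δp⃗|² = p₀² + p'² − 2p₀p'cos θ
|Δp⃗|² = (6.8310e-24)² + (6.5678e-24)² − 2·6.8310e-24·6.5678e-24·cos(127°)
|Δp⃗| = 1.1992e-23 kg·m/s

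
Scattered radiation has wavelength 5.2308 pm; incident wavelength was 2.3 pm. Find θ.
102.00°

First find the wavelength shift:
Δλ = λ' - λ = 5.2308 - 2.3 = 2.9308 pm

Using Δλ = λ_C(1 - cos θ), with λ_C = h/(m_e·c) ≈ 2.42631024 pm:
cos θ = 1 - Δλ/λ_C
cos θ = 1 - 2.9308/2.42631024
cos θ = -0.207925

θ = arccos(-0.207925)
θ = 102.00°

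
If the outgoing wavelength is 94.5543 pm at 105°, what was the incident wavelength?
91.5000 pm

From λ' = λ + Δλ, we have λ = λ' - Δλ

First calculate the Compton shift:
Δλ = λ_C(1 - cos θ)
Δλ = 2.4263 × (1 - cos(105°))
Δλ = 2.4263 × 1.2588
Δλ = 3.0543 pm

Initial wavelength:
λ = λ' - Δλ
λ = 94.5543 - 3.0543
λ = 91.5000 pm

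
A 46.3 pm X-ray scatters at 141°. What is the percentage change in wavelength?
9.3130%

Calculate the Compton shift:
Δλ = λ_C(1 - cos(141°))
Δλ = 2.4263 × (1 - cos(141°))
Δλ = 2.4263 × 1.7771
Δλ = 4.3119 pm

Percentage change:
(Δλ/λ₀) × 100 = (4.3119/46.3) × 100
= 9.3130%

(Intermediate values are shown rounded; full precision is carried through to the final answer.)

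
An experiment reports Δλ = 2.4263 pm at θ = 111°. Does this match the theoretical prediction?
No, inconsistent

Calculate the expected shift for θ = 111°:

Δλ_expected = λ_C(1 - cos(111°))
Δλ_expected = 2.4263 × (1 - cos(111°))
Δλ_expected = 2.4263 × 1.3584
Δλ_expected = 3.2958 pm

Given shift: 2.4263 pm
Expected shift: 3.2958 pm
Difference: 0.8695 pm

The values do not match. The given shift corresponds to θ ≈ 90.0°, not 111°.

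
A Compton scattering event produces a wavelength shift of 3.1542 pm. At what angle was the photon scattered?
107.46°

From the Compton formula Δλ = λ_C(1 - cos θ), we can solve for θ:

cos θ = 1 - Δλ/λ_C

Given:
- Δλ = 3.1542 pm
- λ_C = h/(m_e·c) ≈ 2.42631024 pm

cos θ = 1 - 3.1542/2.42631024
cos θ = 1 - 1.299999
cos θ = -0.299999

θ = arccos(-0.299999)
θ = 107.46°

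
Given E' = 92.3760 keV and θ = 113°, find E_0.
123.4000 keV

Convert final energy to wavelength (hc ≈ 1239.842 keV·pm):
λ' = hc/E' = 1239.842 / 92.3760 = 13.4217 pm

Calculate the Compton shift:
Δλ = λ_C(1 - cos(113°))
Δλ = 2.4263 × (1 - cos(113°))
Δλ = 3.3743 pm

Initial wavelength:
λ = λ' - Δλ = 13.4217 - 3.3743 = 10.0473 pm

Initial energy:
E = hc/λ = 1239.842 / 10.0473 = 123.4000 keV

(Intermediate values are shown rounded; full precision is carried through to the final answer.)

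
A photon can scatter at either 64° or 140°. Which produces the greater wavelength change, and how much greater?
140° produces the larger shift by a factor of 3.145

Calculate both shifts using Δλ = λ_C(1 - cos θ):

For θ₁ = 64°:
Δλ₁ = 2.4263 × (1 - cos(64°))
Δλ₁ = 2.4263 × 0.5616
Δλ₁ = 1.3627 pm

For θ₂ = 140°:
Δλ₂ = 2.4263 × (1 - cos(140°))
Δλ₂ = 2.4263 × 1.7660
Δλ₂ = 4.2850 pm

The 140° angle produces the larger shift.
Ratio: 4.2850/1.3627 = 3.145

(Intermediate values are shown rounded; full precision is carried through to the final answer.)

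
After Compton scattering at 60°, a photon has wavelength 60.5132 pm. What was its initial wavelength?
59.3000 pm

From λ' = λ + Δλ, we have λ = λ' - Δλ

First calculate the Compton shift:
Δλ = λ_C(1 - cos θ)
Δλ = 2.4263 × (1 - cos(60°))
Δλ = 2.4263 × 0.5000
Δλ = 1.2132 pm

Initial wavelength:
λ = λ' - Δλ
λ = 60.5132 - 1.2132
λ = 59.3000 pm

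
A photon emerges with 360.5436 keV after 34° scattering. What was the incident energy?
410.0000 keV

Convert final energy to wavelength (hc ≈ 1239.842 keV·pm):
λ' = hc/E' = 1239.842 / 360.5436 = 3.4388 pm

Calculate the Compton shift:
Δλ = λ_C(1 - cos(34°))
Δλ = 2.4263 × (1 - cos(34°))
Δλ = 0.4148 pm

Initial wavelength:
λ = λ' - Δλ = 3.4388 - 0.4148 = 3.0240 pm

Initial energy:
E = hc/λ = 1239.842 / 3.0240 = 410.0000 keV

(Intermediate values are shown rounded; full precision is carried through to the final answer.)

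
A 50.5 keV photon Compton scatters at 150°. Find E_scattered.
42.6372 keV

First convert energy to wavelength:
λ = hc/E, with hc ≈ 1239.842 keV·pm (i.e. 1239.842 eV·nm)

For E = 50.5 keV = 50500 eV:
λ = 1239.842 keV·pm / 50.5 keV
λ = 24.5513 pm

Calculate the Compton shift:
Δλ = λ_C(1 - cos(150°)) = 2.4263 × 1.8660
Δλ = 4.5276 pm

Final wavelength:
λ' = 24.5513 + 4.5276 = 29.0789 pm

Final energy:
E' = hc/λ' = 1239.842 / 29.0789 = 42.6372 keV

(Intermediate values are shown rounded; full precision is carried through to the final answer.)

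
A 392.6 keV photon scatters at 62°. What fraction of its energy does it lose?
0.2896 (or 28.96%)

Calculate initial and final photon energies:

Initial: E₀ = 392.6 keV → λ₀ = 3.1580 pm
Compton shift: Δλ = 1.2872 pm
Final wavelength: λ' = 4.4453 pm
Final energy: E' = 278.9136 keV

Fractional energy loss:
(E₀ - E')/E₀ = (392.6000 - 278.9136)/392.6000
= 113.6864/392.6000
= 0.2896
= 28.96%

(Intermediate values are shown rounded; full precision is carried through to the final answer.)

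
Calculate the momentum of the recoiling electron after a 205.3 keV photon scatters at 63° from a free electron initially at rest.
1.0569e-22 kg·m/s

The electron is initially at rest, so by conservation of momentum:
p⃗_e = p⃗₀ − p⃗'  (incident photon momentum minus scattered photon momentum)

Photon momentum magnitudes (p = h/λ = E/c):
λ₀ = hc/E₀ = 6.0392 pm → p₀ = h/λ₀ = 1.0972e-22 kg·m/s
Δλ = λ_C(1 − cos 63°) = 1.3248 pm
λ' = 7.3640 pm → p' = h/λ' = 8.9980e-23 kg·m/s

The scattered photon makes angle θ = 63° with the incident direction, so by the law of cosines:
|p⃗_e|² = p₀² + p'² − 2p₀p'cos θ
|p⃗_e|² = (1.0972e-22)² + (8.9980e-23)² − 2·1.0972e-22·8.9980e-23·cos(63°)
|p⃗_e| = 1.0569e-22 kg·m/s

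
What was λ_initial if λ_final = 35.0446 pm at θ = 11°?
35.0000 pm

From λ' = λ + Δλ, we have λ = λ' - Δλ

First calculate the Compton shift:
Δλ = λ_C(1 - cos θ)
Δλ = 2.4263 × (1 - cos(11°))
Δλ = 2.4263 × 0.0184
Δλ = 0.0446 pm

Initial wavelength:
λ = λ' - Δλ
λ = 35.0446 - 0.0446
λ = 35.0000 pm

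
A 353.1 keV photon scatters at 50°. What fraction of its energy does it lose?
0.1980 (or 19.80%)

Calculate initial and final photon energies:

Initial: E₀ = 353.1 keV → λ₀ = 3.5113 pm
Compton shift: Δλ = 0.8667 pm
Final wavelength: λ' = 4.3780 pm
Final energy: E' = 283.1974 keV

Fractional energy loss:
(E₀ - E')/E₀ = (353.1000 - 283.1974)/353.1000
= 69.9026/353.1000
= 0.1980
= 19.80%

(Intermediate values are shown rounded; full precision is carried through to the final answer.)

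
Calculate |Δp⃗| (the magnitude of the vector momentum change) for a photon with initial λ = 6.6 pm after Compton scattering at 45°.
7.3658e-23 kg·m/s

Photon momentum magnitude is p = h/λ.

Initial momentum:
p₀ = h/λ = 6.6261e-34/6.6000e-12 = 1.0040e-22 kg·m/s

After scattering:
λ' = λ + Δλ = 6.6 + 0.7106 = 7.3106 pm
p' = h/λ' = 6.6261e-34/7.3106e-12 = 9.0636e-23 kg·m/s

Momentum is a vector; the scattered photon's direction makes angle θ = 45° with the incident direction. The magnitude of the vector change Δp⃗ = p⃗₀ − p⃗' is found from the law of cosines:
|Δp⃗|² = p₀² + p'² − 2p₀p'cos θ
|Δp⃗|² = (1.0040e-22)² + (9.0636e-23)² − 2·1.0040e-22·9.0636e-23·cos(45°)
|Δp⃗| = 7.3658e-23 kg·m/s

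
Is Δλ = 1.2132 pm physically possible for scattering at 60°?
Yes, consistent

Calculate the expected shift for θ = 60°:

Δλ_expected = λ_C(1 - cos(60°))
Δλ_expected = 2.4263 × (1 - cos(60°))
Δλ_expected = 2.4263 × 0.5000
Δλ_expected = 1.2132 pm

Given shift: 1.2132 pm
Expected shift: 1.2132 pm
Difference: 0.0000 pm

The values match. This is consistent with Compton scattering at the stated angle.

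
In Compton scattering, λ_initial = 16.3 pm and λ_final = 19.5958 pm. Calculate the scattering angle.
111.00°

First find the wavelength shift:
Δλ = λ' - λ = 19.5958 - 16.3 = 3.2958 pm

Using Δλ = λ_C(1 - cos θ), with λ_C = h/(m_e·c) ≈ 2.42631024 pm:
cos θ = 1 - Δλ/λ_C
cos θ = 1 - 3.2958/2.42631024
cos θ = -0.358359

θ = arccos(-0.358359)
θ = 111.00°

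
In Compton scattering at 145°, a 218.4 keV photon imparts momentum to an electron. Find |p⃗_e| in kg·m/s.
1.7462e-22 kg·m/s

The electron is initially at rest, so by conservation of momentum:
p⃗_e = p⃗₀ − p⃗'  (incident photon momentum minus scattered photon momentum)

Photon momentum magnitudes (p = h/λ = E/c):
λ₀ = hc/E₀ = 5.6769 pm → p₀ = h/λ₀ = 1.1672e-22 kg·m/s
Δλ = λ_C(1 − cos 145°) = 4.4138 pm
λ' = 10.0908 pm → p' = h/λ' = 6.5665e-23 kg·m/s

The scattered photon makes angle θ = 145° with the incident direction, so by the law of cosines:
|p⃗_e|² = p₀² + p'² − 2p₀p'cos θ
|p⃗_e|² = (1.1672e-22)² + (6.5665e-23)² − 2·1.1672e-22·6.5665e-23·cos(145°)
|p⃗_e| = 1.7462e-22 kg·m/s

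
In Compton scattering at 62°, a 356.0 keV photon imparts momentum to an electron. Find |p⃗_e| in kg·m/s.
1.7515e-22 kg·m/s

The electron is initially at rest, so by conservation of momentum:
p⃗_e = p⃗₀ − p⃗'  (incident photon momentum minus scattered photon momentum)

Photon momentum magnitudes (p = h/λ = E/c):
λ₀ = hc/E₀ = 3.4827 pm → p₀ = h/λ₀ = 1.9026e-22 kg·m/s
Δλ = λ_C(1 − cos 62°) = 1.2872 pm
λ' = 4.7699 pm → p' = h/λ' = 1.3891e-22 kg·m/s

The scattered photon makes angle θ = 62° with the incident direction, so by the law of cosines:
|p⃗_e|² = p₀² + p'² − 2p₀p'cos θ
|p⃗_e|² = (1.9026e-22)² + (1.3891e-22)² − 2·1.9026e-22·1.3891e-22·cos(62°)
|p⃗_e| = 1.7515e-22 kg·m/s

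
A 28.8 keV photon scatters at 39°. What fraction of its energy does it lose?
0.0124 (or 1.24%)

Calculate initial and final photon energies:

Initial: E₀ = 28.8 keV → λ₀ = 43.0501 pm
Compton shift: Δλ = 0.5407 pm
Final wavelength: λ' = 43.5908 pm
Final energy: E' = 28.4428 keV

Fractional energy loss:
(E₀ - E')/E₀ = (28.8000 - 28.4428)/28.8000
= 0.3572/28.8000
= 0.0124
= 1.24%

(Intermediate values are shown rounded; full precision is carried through to the final answer.)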